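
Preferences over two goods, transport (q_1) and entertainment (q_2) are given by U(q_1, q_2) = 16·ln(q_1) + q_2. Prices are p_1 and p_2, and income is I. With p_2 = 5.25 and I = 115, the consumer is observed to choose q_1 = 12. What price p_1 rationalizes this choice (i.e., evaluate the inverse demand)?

p_1 = 7

MU_q_1 = 16/q_1, MU_q_2 = 1. Tangency: 16/q_1 = p_1/p_2.
So q_1*(p_1,p_2) = 16·p_2/p_1, independent of income; and q_2* = (I − 16·p_2)/p_2.
Set q_1* = 12 in the demand function and solve for p_1: p_1 = 7.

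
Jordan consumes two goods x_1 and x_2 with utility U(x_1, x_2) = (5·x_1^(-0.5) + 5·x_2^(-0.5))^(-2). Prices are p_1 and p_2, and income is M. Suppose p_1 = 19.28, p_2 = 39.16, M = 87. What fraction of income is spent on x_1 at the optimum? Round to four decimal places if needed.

MRS = MU_x_1/MU_x_2 = (x_2/x_1)^(1.5). Set equal to p_1/p_2.
Hence x_2/x_1 = (p_1/p_2)^(1/(1.5)), i.e. raised to the 2/3 power.
With the ratio pinned down, the budget gives x_1* = M/(p_1 + p_2·(x_2/x_1)) and x_2* = (x_2/x_1)·x_1*.
Numerically x_2/x_1 = 0.623509, so x_1* = 87/(19.28 + 39.16·0.623509) = 1.991 and x_2* = 0.623509·1.991 = 1.2414.
Expenditure on x_1: 19.28·1.991 = 38.3865; share = 0.4412.

share on x_1 = 0.4412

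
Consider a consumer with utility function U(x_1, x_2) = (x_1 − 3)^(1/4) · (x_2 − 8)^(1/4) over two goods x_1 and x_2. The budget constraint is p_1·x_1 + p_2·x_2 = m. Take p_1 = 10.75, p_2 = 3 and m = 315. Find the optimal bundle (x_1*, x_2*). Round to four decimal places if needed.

x_1* = 15.0349, x_2* = 51.125

Let x_1' = x_1−3, x_2' = x_2−8. MRS = x_2'/x_1' = p_1/p_2.
After buying the subsistence bundle (3, 8), a share 0.5 of the remaining income goes to x_1: x_1* = 3 + 0.5·(m − 3p_1 − 8p_2)/p_1.
Discretionary income = 315 − 3·10.75 − 8·3 = 258.75; x_1* = 3 + 0.5·258.75/10.75 = 15.0349; x_2* = 8 + 0.5·258.75/3 = 51.125.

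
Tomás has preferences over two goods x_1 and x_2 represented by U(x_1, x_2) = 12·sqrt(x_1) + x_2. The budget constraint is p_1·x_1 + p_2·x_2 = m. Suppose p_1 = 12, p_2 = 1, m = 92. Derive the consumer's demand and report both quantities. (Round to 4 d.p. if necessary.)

x_1* = 0.25, x_2* = 89

Utility is quasi-linear in x_2; the FOC for x_1 is 6/√x_1 = p_1/p_2.
Thus x_1* = (6·p_2/p_1)² — independent of m — with the rest of income spent on x_2.
Plugging in: x_1* = (6·1/12)² = 0.25, x_2* = 89.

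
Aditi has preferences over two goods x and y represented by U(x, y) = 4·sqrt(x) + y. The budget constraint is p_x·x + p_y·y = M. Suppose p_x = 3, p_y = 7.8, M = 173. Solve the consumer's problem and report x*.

Thus x* = (2·p_y/p_x)² — independent of M — with the rest of income spent on y.
Plugging in: x* = (2·7.8/3)² = 27.04.

x* = 27.04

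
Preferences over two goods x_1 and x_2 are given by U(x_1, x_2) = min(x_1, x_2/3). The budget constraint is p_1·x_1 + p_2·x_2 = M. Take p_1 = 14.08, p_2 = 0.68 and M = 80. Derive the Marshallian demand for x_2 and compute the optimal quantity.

x_2* = 14.8883

Leontief preferences: the optimum is at the kink where x_1/1 = x_2/3, i.e. x_2 = 3·x_1.
Budget: p_1·x_1 + p_2·3·x_1 = M, so (p_1 + 3·p_2)·x_1 = M.
Demand: x_1*(p_1,p_2,M) = M/(p_1 + 3·p_2), x_2* = 3·M/(p_1 + 3·p_2).
Here 14.08 + 3·0.68 = 16.12, giving x_2* = 14.8883.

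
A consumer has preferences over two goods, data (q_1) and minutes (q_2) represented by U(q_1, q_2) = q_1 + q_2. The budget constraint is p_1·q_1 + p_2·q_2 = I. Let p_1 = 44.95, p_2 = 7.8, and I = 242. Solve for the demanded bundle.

Perfect substitutes: compare marginal utility per dollar. 1/p_1 vs 1/p_2 → 0.0222 vs 0.1282.
q_2 gives more utility per dollar, so spend all income on q_2: q_2* = I/p_2, q_1* = 0.
Numerically: q_1* = 0, q_2* = 31.0256.

q_1* = 0, q_2* = 31.0256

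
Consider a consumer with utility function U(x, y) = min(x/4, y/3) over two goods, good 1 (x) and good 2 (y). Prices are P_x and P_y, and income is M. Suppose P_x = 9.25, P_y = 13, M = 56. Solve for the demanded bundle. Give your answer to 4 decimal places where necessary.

Leontief preferences: the optimum is at the kink where x/4 = y/3, i.e. y = (3/4)·x.
Budget: P_x·x + P_y·(3/4)·x = M, so (4·P_x + 3·P_y)·x = 4·M.
Demand: x*(P_x,P_y,M) = 4·M/(4·P_x + 3·P_y), y* = 3·M/(4·P_x + 3·P_y).
Here 4·9.25 + 3·13 = 76, giving x* = 2.9474 and y* = 2.2105.

x* = 2.9474, y* = 2.2105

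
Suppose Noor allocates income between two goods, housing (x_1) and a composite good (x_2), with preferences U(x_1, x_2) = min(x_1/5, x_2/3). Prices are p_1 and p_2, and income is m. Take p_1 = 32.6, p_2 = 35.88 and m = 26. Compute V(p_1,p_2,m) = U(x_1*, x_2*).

With perfect complements, no substitution: consume in ratio x_1:x_2 = 5:3.
Budget: p_1·x_1 + p_2·(3/5)·x_1 = m, so (5·p_1 + 3·p_2)·x_1 = 5·m.
Demand: x_1*(p_1,p_2,m) = 5·m/(5·p_1 + 3·p_2), x_2* = 3·m/(5·p_1 + 3·p_2).
Here 5·32.6 + 3·35.88 = 270.64, giving x_1* = 0.4803 and x_2* = 0.2882.
Utility at the optimum: U(0.4803, 0.2882) = 0.0961.

V = 0.0961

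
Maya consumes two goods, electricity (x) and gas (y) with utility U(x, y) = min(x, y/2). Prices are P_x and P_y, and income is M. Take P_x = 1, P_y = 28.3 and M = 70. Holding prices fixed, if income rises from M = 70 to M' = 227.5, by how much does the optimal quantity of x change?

Leontief preferences: the optimum is at the kink where x/1 = y/2, i.e. y = 2·x.
Budget: P_x·x + P_y·2·x = M, so (P_x + 2·P_y)·x = M.
Demand: x*(P_x,P_y,M) = M/(P_x + 2·P_y), y* = 2·M/(P_x + 2·P_y).
Here 1 + 2·28.3 = 57.6, giving x* = 1.2153.
At M' = 227.5: x* = 3.9497. Change: 3.9497 − 1.2153 = 2.7344.

Δx* = 2.7344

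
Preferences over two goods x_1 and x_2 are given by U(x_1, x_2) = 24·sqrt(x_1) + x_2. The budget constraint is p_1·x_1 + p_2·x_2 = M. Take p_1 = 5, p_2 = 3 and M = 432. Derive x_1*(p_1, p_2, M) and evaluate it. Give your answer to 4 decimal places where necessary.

x_1* = 51.84

Thus x_1* = (12·p_2/p_1)² — independent of M — with the rest of income spent on x_2.
Plugging in: x_1* = (12·3/5)² = 51.84.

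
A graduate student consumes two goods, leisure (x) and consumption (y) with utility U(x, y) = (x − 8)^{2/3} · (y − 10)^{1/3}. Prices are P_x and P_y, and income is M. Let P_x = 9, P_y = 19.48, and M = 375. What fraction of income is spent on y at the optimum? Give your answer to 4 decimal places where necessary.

share on y = 0.6156

Substituting into the budget: x* = 8 + 2/3·(M − 8·P_x − 10·P_y)/P_x, and y* = 10 + 1/3·(…)/P_y.
Discretionary income = 375 − 8·9 − 10·19.48 = 108.2; x* = 8 + 2/3·108.2/9 = 16.0148; y* = 10 + 1/3·108.2/19.48 = 11.8515.
Expenditure on y: 19.48·11.8515 = 230.8667; share = 0.6156.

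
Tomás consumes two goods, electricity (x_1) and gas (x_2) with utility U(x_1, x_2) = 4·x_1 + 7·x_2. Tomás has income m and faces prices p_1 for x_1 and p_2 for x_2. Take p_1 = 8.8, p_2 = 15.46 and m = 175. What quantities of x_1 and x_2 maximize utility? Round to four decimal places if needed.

x_1* = 19.8864, x_2* = 0

Perfect substitutes: compare marginal utility per dollar. 4/p_1 vs 7/p_2 → 0.4545 vs 0.4528.
x_1 gives more utility per dollar, so spend all income on x_1: x_1* = m/p_1, x_2* = 0.
Numerically: x_1* = 19.8864, x_2* = 0.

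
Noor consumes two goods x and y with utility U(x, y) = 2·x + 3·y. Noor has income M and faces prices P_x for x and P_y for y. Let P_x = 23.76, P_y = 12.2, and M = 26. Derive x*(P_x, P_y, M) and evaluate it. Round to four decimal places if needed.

x* = 0

Perfect substitutes: compare marginal utility per dollar. 2/P_x vs 3/P_y → 0.0842 vs 0.2459.
y gives more utility per dollar, so spend all income on y: y* = M/P_y, x* = 0.
Numerically: x* = 0, y* = 2.1311.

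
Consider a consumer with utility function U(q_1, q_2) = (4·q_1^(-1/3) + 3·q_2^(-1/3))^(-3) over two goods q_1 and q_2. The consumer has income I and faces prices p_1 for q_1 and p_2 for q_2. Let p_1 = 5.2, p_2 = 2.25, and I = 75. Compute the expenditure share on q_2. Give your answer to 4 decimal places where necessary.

share on q_2 = 0.3953

MRS = MU_q_1/MU_q_2 = (4/3)·(q_2/q_1)^(4/3). Set equal to p_1/p_2.
Solve for the ratio: q_2/q_1 = [(3/4)·p_1/p_2]^(0.75).
With the ratio pinned down, the budget gives q_1* = I/(p_1 + p_2·(q_2/q_1)) and q_2* = (q_2/q_1)·q_1*.
Numerically q_2/q_1 = 1.510642, so q_1* = 75/(5.2 + 2.25·1.510642) = 8.722 and q_2* = 1.510642·8.722 = 13.1758.
Expenditure on q_2: 2.25·13.1758 = 29.6456; share = 0.3953.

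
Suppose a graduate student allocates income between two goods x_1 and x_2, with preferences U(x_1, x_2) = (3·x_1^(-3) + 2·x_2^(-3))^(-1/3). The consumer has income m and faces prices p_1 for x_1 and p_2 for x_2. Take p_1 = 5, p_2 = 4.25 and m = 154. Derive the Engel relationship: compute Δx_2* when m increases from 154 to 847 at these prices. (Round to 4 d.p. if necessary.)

Δx_2* = 72.4661

MU_x_1 ∝ 3·x_1^(-4), MU_x_2 ∝ 2·x_2^(-4), so MRS = (3/2)·(x_2/x_1)^(4) = p_1/p_2.
Hence x_2/x_1 = ((2/3)·p_1/p_2)^(1/(4)), i.e. raised to the 0.25 power.
With the ratio pinned down, the budget gives x_1* = m/(p_1 + p_2·(x_2/x_1)) and x_2* = (x_2/x_1)·x_1*.
Numerically x_2/x_1 = 0.941071, so x_1* = 154/(5 + 4.25·0.941071) = 17.112 and x_2* = 0.941071·17.112 = 16.1036.
At m' = 847: x_2* = 88.5697. Change: 88.5697 − 16.1036 = 72.4661.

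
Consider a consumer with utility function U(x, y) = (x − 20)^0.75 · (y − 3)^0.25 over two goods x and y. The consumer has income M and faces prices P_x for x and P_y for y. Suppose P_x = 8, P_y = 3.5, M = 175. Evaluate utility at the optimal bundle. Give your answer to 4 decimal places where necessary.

V = 0.3941

MRS = 3·(y−3)/(x−20). Tangency with P_x/P_y gives y−3 = (1/3)·(P_x/P_y)·(x−20).
After buying the subsistence bundle (20, 3), a share 0.75 of the remaining income goes to x: x* = 20 + 0.75·(M − 20P_x − 3P_y)/P_x.
Discretionary income = 175 − 20·8 − 3·3.5 = 4.5; x* = 20 + 0.75·4.5/8 = 20.4219; y* = 3 + 0.25·4.5/3.5 = 3.3214.
Utility at the optimum: U(20.4219, 3.3214) = 0.3941.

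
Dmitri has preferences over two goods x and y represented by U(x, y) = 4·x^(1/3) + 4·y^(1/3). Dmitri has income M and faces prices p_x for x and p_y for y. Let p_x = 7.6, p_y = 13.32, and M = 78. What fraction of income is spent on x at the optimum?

From the CES first-order condition, (y/x)^(2/3) = p_x/p_y.
Hence y/x = (p_x/p_y)^(1/(2/3)), i.e. raised to the 1.5 power.
With the ratio pinned down, the budget gives x* = M/(p_x + p_y·(y/x)) and y* = (y/x)·x*.
Numerically y/x = 0.430987, so x* = 78/(7.6 + 13.32·0.430987) = 5.8467 and y* = 0.430987·5.8467 = 2.5199.
Expenditure on x: 7.6·5.8467 = 44.4353; share = 0.5697.

share on x = 0.5697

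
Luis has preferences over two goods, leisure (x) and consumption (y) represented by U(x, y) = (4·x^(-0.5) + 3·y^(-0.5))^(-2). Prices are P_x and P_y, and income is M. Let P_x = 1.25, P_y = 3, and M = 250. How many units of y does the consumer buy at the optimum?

y* = 43.749

MU_x ∝ 4·x^(-1.5), MU_y ∝ 3·y^(-1.5), so MRS = (4/3)·(y/x)^(1.5) = P_x/P_y.
Hence y/x = ((3/4)·P_x/P_y)^(1/(1.5)), i.e. raised to the 2/3 power.
Substitute y = (y/x)·x into the budget: x* = M/(P_x + P_y·(y/x)).
Numerically y/x = 0.460504, so x* = 250/(1.25 + 3·0.460504) = 95.0024 and y* = 0.460504·95.0024 = 43.749.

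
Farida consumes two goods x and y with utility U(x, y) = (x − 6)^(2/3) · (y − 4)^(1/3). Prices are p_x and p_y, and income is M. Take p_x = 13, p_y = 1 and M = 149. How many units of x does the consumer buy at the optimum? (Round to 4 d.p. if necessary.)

x* = 9.4359

This is Cobb-Douglas in (x−6, y−4): tangency gives 2/3·p_y·(y−4) = 1/3·p_x·(x−6).
After buying the subsistence bundle (6, 4), a share 2/3 of the remaining income goes to x: x* = 6 + 2/3·(M − 6p_x − 4p_y)/p_x.
Discretionary income = 149 − 6·13 − 4·1 = 67; x* = 6 + 2/3·67/13 = 9.4359.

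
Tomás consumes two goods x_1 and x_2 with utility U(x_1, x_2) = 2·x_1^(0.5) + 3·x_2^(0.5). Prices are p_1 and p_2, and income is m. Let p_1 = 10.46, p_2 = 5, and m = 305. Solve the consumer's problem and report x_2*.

x_2* = 50.3114

Numerically x_2/x_1 = 9.847044, so x_1* = 305/(10.46 + 5·9.847044) = 5.1093 and x_2* = 9.847044·5.1093 = 50.3114.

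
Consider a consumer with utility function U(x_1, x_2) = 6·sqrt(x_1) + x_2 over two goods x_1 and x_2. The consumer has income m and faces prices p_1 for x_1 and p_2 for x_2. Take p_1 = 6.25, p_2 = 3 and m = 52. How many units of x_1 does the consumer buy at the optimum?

Utility is quasi-linear in x_2; the FOC for x_1 is 3/√x_1 = p_1/p_2.
Thus x_1* = (3·p_2/p_1)² — independent of m — with the rest of income spent on x_2.
Plugging in: x_1* = (3·3/6.25)² = 2.0736.

x_1* = 2.0736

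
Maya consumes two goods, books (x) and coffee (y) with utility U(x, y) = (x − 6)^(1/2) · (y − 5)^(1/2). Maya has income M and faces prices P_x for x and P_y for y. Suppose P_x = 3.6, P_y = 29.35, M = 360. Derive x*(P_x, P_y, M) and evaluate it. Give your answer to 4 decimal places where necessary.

x* = 32.6181

This is Cobb-Douglas in (x−6, y−5): tangency gives 0.5·P_y·(y−5) = 0.5·P_x·(x−6).
Substituting into the budget: x* = 6 + 0.5·(M − 6·P_x − 5·P_y)/P_x, and y* = 5 + 0.5·(…)/P_y.
Discretionary income = 360 − 6·3.6 − 5·29.35 = 191.65; x* = 6 + 0.5·191.65/3.6 = 32.6181.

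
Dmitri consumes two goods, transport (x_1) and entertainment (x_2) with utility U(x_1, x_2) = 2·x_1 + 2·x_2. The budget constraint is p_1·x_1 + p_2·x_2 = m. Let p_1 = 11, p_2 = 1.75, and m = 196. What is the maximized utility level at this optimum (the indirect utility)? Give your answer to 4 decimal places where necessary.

V = 224

Perfect substitutes: compare marginal utility per dollar. 2/p_1 vs 2/p_2 → 0.1818 vs 1.1429.
x_2 gives more utility per dollar, so spend all income on x_2: x_2* = m/p_2, x_1* = 0.
Numerically: x_1* = 0, x_2* = 112.
Utility at the optimum: U(0, 112) = 224.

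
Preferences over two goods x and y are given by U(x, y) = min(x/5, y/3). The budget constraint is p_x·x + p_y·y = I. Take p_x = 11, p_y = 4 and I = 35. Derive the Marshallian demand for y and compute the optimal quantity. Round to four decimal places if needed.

Leontief preferences: the optimum is at the kink where x/5 = y/3, i.e. y = (3/5)·x.
Budget: p_x·x + p_y·(3/5)·x = I, so (5·p_x + 3·p_y)·x = 5·I.
Demand: x*(p_x,p_y,I) = 5·I/(5·p_x + 3·p_y), y* = 3·I/(5·p_x + 3·p_y).
Here 5·11 + 3·4 = 67, giving y* = 1.5672.

y* = 1.5672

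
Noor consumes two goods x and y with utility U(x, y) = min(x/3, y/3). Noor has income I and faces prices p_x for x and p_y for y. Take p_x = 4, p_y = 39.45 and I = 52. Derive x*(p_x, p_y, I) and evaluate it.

Leontief preferences: the optimum is at the kink where x/3 = y/3, i.e. y = x.
Budget: p_x·x + p_y·x = I, so (3·p_x + 3·p_y)·x = 3·I.
Demand: x*(p_x,p_y,I) = 3·I/(3·p_x + 3·p_y), y* = 3·I/(3·p_x + 3·p_y).
Here 3·4 + 3·39.45 = 130.35, giving x* = 1.1968.

x* = 1.1968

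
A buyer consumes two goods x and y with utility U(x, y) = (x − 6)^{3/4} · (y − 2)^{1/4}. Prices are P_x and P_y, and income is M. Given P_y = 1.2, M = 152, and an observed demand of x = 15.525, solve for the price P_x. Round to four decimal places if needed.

Let x' = x−6, y' = y−2. MRS = 3·y'/x' = P_x/P_y.
After buying the subsistence bundle (6, 2), a share 0.75 of the remaining income goes to x: x* = 6 + 0.75·(M − 6P_x − 2P_y)/P_x.
Set x* = 15.525 in the demand function and solve for P_x: P_x = 8.

P_x = 8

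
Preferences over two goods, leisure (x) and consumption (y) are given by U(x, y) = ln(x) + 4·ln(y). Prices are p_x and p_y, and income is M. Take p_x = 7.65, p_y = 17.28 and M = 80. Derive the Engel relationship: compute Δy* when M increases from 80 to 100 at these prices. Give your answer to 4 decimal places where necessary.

Δy* = 0.9259

The MRS is (1/4)·y/x. Set MRS = p_x/p_y.
So p_y·y = 4·p_x·x; combined with the budget, a share 0.2 of income goes to x.
Demand: x*(p_x,p_y,M) = 0.2·M/p_x and y* = 0.8·M/p_y.
At p_x=7.65, p_y=17.28, M=80: y* = 0.8·80/17.28 = 3.7037.
At M' = 100: y* = 4.6296. Change: 4.6296 − 3.7037 = 0.9259.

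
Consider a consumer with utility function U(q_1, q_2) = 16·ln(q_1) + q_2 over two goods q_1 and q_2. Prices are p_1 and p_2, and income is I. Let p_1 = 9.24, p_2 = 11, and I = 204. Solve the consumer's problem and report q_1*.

q_1* = 19.0476

Set MRS = p_1/p_2: (16/q_1)/1 = p_1/p_2.
So q_1*(p_1,p_2) = 16·p_2/p_1, independent of income; and q_2* = (I − 16·p_2)/p_2.
At the given prices: q_1* = 16·11/9.24 = 19.0476.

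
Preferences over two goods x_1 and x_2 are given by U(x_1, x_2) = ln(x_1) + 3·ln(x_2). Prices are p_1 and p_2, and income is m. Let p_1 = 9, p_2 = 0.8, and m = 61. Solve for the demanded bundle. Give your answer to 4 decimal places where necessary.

Tangency: MRS = (1/3)·x_2/x_1 = p_1/p_2.
So p_2·x_2 = 3·p_1·x_1; combined with the budget, a share 0.25 of income goes to x_1.
Demand: x_1*(p_1,p_2,m) = 0.25·m/p_1 and x_2* = 0.75·m/p_2.
At p_1=9, p_2=0.8, m=61: x_1* = 0.25·61/9 = 1.6944, x_2* = 57.1875.

x_1* = 1.6944, x_2* = 57.1875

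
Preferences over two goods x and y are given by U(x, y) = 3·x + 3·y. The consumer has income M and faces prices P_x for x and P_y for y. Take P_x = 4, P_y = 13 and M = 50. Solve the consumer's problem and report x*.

x* = 12.5

Perfect substitutes: compare marginal utility per dollar. 3/P_x vs 3/P_y → 0.75 vs 0.2308.
x gives more utility per dollar, so spend all income on x: x* = M/P_x, y* = 0.
Numerically: x* = 12.5, y* = 0.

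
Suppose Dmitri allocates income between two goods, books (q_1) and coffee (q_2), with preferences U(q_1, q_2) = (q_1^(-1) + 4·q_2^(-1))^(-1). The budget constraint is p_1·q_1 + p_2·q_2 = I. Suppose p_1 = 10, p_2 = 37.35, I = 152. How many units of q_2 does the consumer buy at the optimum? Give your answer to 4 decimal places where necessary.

MRS = MU_q_1/MU_q_2 = (1/4)·(q_2/q_1)^(2). Set equal to p_1/p_2.
Hence q_2/q_1 = (4·p_1/p_2)^(1/(2)), i.e. raised to the 0.5 power.
With the ratio pinned down, the budget gives q_1* = I/(p_1 + p_2·(q_2/q_1)) and q_2* = (q_2/q_1)·q_1*.
Numerically q_2/q_1 = 1.034867, so q_1* = 152/(10 + 37.35·1.034867) = 3.1242 and q_2* = 1.034867·3.1242 = 3.2331.

q_2* = 3.2331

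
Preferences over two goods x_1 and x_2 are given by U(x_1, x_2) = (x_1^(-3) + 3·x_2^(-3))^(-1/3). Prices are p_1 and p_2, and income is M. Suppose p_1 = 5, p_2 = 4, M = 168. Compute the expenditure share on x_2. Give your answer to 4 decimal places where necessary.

From the CES first-order condition, (1/3)·(x_2/x_1)^(4) = p_1/p_2.
Solve for the ratio: x_2/x_1 = [3·p_1/p_2]^(0.25).
Substitute x_2 = (x_2/x_1)·x_1 into the budget: x_1* = M/(p_1 + p_2·(x_2/x_1)).
Numerically x_2/x_1 = 1.391579, so x_1* = 168/(5 + 4·1.391579) = 15.8996 and x_2* = 1.391579·15.8996 = 22.1255.
Expenditure on x_2: 4·22.1255 = 88.5021; share = 0.5268.

share on x_2 = 0.5268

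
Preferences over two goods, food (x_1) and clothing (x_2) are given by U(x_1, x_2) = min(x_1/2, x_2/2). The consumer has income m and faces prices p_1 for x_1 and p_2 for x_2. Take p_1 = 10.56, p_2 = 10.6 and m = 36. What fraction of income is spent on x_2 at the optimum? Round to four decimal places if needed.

share on x_2 = 0.5009

Demand: x_1*(p_1,p_2,m) = 2·m/(2·p_1 + 2·p_2), x_2* = 2·m/(2·p_1 + 2·p_2).
Here 2·10.56 + 2·10.6 = 42.32, giving x_1* = 1.7013 and x_2* = 1.7013.
Expenditure on x_2: 10.6·1.7013 = 18.034; share = 0.5009.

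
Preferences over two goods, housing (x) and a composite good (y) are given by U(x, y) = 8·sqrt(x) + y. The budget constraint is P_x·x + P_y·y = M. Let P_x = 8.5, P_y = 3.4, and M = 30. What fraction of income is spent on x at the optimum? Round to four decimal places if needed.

share on x = 0.7253

Thus x* = (4·P_y/P_x)² — independent of M — with the rest of income spent on y.
Plugging in: x* = (4·3.4/8.5)² = 2.56, y* = 2.4235.
Expenditure on x: 8.5·2.56 = 21.76; share = 0.7253.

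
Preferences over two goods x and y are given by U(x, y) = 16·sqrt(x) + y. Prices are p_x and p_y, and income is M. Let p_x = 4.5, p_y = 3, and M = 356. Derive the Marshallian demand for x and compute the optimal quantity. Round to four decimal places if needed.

x* = 28.4444

Set MRS = p_x/p_y: 8·x^(−1/2) = p_x/p_y.
Thus x* = (8·p_y/p_x)² — independent of M — with the rest of income spent on y.
Plugging in: x* = (8·3/4.5)² = 28.4444.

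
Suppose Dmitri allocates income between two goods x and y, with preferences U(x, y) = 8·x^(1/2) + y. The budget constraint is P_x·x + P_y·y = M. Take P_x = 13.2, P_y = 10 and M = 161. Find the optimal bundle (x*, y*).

x* = 9.1827, y* = 3.9788

Utility is quasi-linear in y; the FOC for x is 4/√x = P_x/P_y.
Thus x* = (4·P_y/P_x)² — independent of M — with the rest of income spent on y.
Plugging in: x* = (4·10/13.2)² = 9.1827, y* = 3.9788.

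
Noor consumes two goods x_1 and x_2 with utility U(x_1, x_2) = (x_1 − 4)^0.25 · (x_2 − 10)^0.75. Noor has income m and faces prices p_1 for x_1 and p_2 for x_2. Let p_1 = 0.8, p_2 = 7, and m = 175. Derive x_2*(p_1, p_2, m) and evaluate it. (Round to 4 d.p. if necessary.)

x_2* = 20.9071

This is Cobb-Douglas in (x_1−4, x_2−10): tangency gives 0.25·p_2·(x_2−10) = 0.75·p_1·(x_1−4).
Substituting into the budget: x_1* = 4 + 0.25·(m − 4·p_1 − 10·p_2)/p_1, and x_2* = 10 + 0.75·(…)/p_2.
Discretionary income = 175 − 4·0.8 − 10·7 = 101.8; x_2* = 10 + 0.75·101.8/7 = 20.9071.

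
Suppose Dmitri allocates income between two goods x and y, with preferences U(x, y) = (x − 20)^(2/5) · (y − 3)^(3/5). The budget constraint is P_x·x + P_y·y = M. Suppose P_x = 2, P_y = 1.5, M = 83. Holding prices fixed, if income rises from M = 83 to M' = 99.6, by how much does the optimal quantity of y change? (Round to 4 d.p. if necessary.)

This is Cobb-Douglas in (x−20, y−3): tangency gives 0.4·P_y·(y−3) = 0.6·P_x·(x−20).
After buying the subsistence bundle (20, 3), a share 0.4 of the remaining income goes to x: x* = 20 + 0.4·(M − 20P_x − 3P_y)/P_x.
Discretionary income = 83 − 20·2 − 3·1.5 = 38.5; y* = 3 + 0.6·38.5/1.5 = 18.4.
At M' = 99.6: y* = 25.04. Change: 25.04 − 18.4 = 6.64.

Δy* = 6.64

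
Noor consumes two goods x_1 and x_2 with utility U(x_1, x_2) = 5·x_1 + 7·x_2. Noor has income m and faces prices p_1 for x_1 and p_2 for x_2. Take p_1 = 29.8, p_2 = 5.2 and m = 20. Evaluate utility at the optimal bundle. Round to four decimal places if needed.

V = 26.9231

Linear utility — the consumer picks whichever good has higher MU/price: 5/29.8 = 0.1678 vs 7/5.2 = 1.3462.
x_2 gives more utility per dollar, so spend all income on x_2: x_2* = m/p_2, x_1* = 0.
Numerically: x_1* = 0, x_2* = 3.8462.
Utility at the optimum: U(0, 3.8462) = 26.9231.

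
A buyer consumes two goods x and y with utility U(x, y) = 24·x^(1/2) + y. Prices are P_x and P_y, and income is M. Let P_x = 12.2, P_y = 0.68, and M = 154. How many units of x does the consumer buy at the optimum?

Thus x* = (12·P_y/P_x)² — independent of M — with the rest of income spent on y.
Plugging in: x* = (12·0.68/12.2)² = 0.4474.

x* = 0.4474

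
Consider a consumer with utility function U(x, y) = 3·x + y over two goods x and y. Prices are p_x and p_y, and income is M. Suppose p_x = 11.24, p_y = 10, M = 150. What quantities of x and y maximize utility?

Numerically: x* = 13.3452, y* = 0.

x* = 13.3452, y* = 0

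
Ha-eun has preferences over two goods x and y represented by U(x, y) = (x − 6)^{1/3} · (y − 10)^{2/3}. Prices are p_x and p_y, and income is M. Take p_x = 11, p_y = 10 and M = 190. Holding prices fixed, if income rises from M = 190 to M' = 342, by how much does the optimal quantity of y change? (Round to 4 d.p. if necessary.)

MRS = (1/2)·(y−10)/(x−6). Tangency with p_x/p_y gives y−10 = 2·(p_x/p_y)·(x−6).
After buying the subsistence bundle (6, 10), a share 1/3 of the remaining income goes to x: x* = 6 + 1/3·(M − 6p_x − 10p_y)/p_x.
Discretionary income = 190 − 6·11 − 10·10 = 24; y* = 10 + 2/3·24/10 = 11.6.
At M' = 342: y* = 21.7333. Change: 21.7333 − 11.6 = 10.1333.

Δy* = 10.1333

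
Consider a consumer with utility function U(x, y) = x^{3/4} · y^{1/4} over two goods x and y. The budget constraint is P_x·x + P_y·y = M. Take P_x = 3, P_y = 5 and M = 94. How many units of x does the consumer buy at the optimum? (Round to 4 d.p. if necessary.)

x* = 23.5

Tangency: MRS = 3·y/x = P_x/P_y.
So 0.75·P_y·y = 0.25·P_x·x; combined with the budget, a share 0.75 of income goes to x.
Demand: x*(P_x,P_y,M) = 0.75·M/P_x and y* = 0.25·M/P_y.
At P_x=3, P_y=5, M=94: x* = 0.75·94/3 = 23.5.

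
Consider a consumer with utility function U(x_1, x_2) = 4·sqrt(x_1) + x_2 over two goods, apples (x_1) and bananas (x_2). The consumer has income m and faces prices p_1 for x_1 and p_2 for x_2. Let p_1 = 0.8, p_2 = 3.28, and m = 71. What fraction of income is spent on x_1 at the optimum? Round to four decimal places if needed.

Set MRS = p_1/p_2: 2·x_1^(−1/2) = p_1/p_2.
Thus x_1* = (2·p_2/p_1)² — independent of m — with the rest of income spent on x_2.
Plugging in: x_1* = (2·3.28/0.8)² = 67.24, x_2* = 5.2463.
Expenditure on x_1: 0.8·67.24 = 53.792; share = 0.7576.

share on x_1 = 0.7576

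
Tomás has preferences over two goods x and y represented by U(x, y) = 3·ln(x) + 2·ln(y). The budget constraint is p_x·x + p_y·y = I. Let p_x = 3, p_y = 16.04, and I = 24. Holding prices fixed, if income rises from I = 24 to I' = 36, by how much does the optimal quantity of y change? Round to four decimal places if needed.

Δy* = 0.2993

MU_x/MU_y = (3·y)/(2·x); tangency sets this equal to p_x/p_y.
So 3·p_y·y = 2·p_x·x; combined with the budget, a share 0.6 of income goes to x.
Demand: x*(p_x,p_y,I) = 0.6·I/p_x and y* = 0.4·I/p_y.
At p_x=3, p_y=16.04, I=24: y* = 0.4·24/16.04 = 0.5985.
At I' = 36: y* = 0.8978. Change: 0.8978 − 0.5985 = 0.2993.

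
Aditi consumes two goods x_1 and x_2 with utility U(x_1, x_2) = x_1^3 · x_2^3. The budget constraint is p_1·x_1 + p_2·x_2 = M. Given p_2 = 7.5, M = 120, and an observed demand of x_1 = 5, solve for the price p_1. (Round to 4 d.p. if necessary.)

MU_x_1/MU_x_2 = (3·x_2)/(3·x_1); tangency sets this equal to p_1/p_2.
Rearranging, p_2·x_2 = p_1·x_1. Substituting into the budget gives p_1·x_1·(1 + 1) = M.
Demand: x_1*(p_1,p_2,M) = 0.5·M/p_1 and x_2* = 0.5·M/p_2.
Set x_1* = 5 in the demand function and solve for p_1: p_1 = 12.

p_1 = 12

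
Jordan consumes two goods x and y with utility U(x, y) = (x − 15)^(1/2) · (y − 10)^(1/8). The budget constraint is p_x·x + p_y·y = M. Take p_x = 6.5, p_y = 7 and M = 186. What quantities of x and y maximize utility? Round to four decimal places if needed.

x* = 17.2769, y* = 10.5286

After buying the subsistence bundle (15, 10), a share 0.8 of the remaining income goes to x: x* = 15 + 0.8·(M − 15p_x − 10p_y)/p_x.
Discretionary income = 186 − 15·6.5 − 10·7 = 18.5; x* = 15 + 0.8·18.5/6.5 = 17.2769; y* = 10 + 0.2·18.5/7 = 10.5286.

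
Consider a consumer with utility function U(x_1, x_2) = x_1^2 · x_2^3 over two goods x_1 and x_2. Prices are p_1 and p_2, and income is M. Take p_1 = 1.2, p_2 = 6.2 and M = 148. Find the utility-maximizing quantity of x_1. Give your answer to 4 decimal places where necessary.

x_1* = 49.3333

The MRS is (2/3)·x_2/x_1. Set MRS = p_1/p_2.
So 2·p_2·x_2 = 3·p_1·x_1; combined with the budget, a share 0.4 of income goes to x_1.
Demand: x_1*(p_1,p_2,M) = 0.4·M/p_1 and x_2* = 0.6·M/p_2.
At p_1=1.2, p_2=6.2, M=148: x_1* = 0.4·148/1.2 = 49.3333.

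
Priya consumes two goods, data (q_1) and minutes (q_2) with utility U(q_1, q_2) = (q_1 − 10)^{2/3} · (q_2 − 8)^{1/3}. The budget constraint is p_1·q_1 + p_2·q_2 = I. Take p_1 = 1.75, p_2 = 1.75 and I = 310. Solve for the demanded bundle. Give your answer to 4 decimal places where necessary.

q_1* = 116.0952, q_2* = 61.0476

Substituting into the budget: q_1* = 10 + 2/3·(I − 10·p_1 − 8·p_2)/p_1, and q_2* = 8 + 1/3·(…)/p_2.
Discretionary income = 310 − 10·1.75 − 8·1.75 = 278.5; q_1* = 10 + 2/3·278.5/1.75 = 116.0952; q_2* = 8 + 1/3·278.5/1.75 = 61.0476.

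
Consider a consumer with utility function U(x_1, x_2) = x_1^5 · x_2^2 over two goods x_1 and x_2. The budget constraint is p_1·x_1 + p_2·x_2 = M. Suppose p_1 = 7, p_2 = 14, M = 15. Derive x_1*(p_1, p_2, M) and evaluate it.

x_1* = 1.5306

At p_1=7, p_2=14, M=15: x_1* = 5/7·15/7 = 1.5306.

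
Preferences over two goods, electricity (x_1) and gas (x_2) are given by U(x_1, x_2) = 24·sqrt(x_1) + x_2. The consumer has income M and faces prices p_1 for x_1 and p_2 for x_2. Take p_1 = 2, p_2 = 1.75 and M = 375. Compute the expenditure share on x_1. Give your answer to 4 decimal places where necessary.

share on x_1 = 0.588

Utility is quasi-linear in x_2; the FOC for x_1 is 12/√x_1 = p_1/p_2.
Solve: √x_1 = 12·p_2/p_1, so x_1*(p_1,p_2) = (12·p_2/p_1)², and x_2* = (M − p_1·x_1*)/p_2.
Plugging in: x_1* = (12·1.75/2)² = 110.25, x_2* = 88.2857.
Expenditure on x_1: 2·110.25 = 220.5; share = 0.588.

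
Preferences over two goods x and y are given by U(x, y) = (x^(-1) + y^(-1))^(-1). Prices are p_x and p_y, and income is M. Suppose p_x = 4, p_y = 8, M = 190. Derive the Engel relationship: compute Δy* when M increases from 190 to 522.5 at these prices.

Δy* = 24.3467

MU_x ∝ x^(-2), MU_y ∝ y^(-2), so MRS = (y/x)^(2) = p_x/p_y.
Solve for the ratio: y/x = [p_x/p_y]^(0.5).
With the ratio pinned down, the budget gives x* = M/(p_x + p_y·(y/x)) and y* = (y/x)·x*.
Numerically y/x = 0.707107, so x* = 190/(4 + 8·0.707107) = 19.6751 and y* = 0.707107·19.6751 = 13.9124.
At M' = 522.5: y* = 38.2592. Change: 38.2592 − 13.9124 = 24.3467.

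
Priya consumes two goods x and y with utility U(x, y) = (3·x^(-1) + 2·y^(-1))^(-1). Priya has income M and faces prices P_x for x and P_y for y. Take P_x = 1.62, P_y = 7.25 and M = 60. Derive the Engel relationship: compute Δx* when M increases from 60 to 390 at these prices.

Numerically y/x = 0.385961, so x* = 60/(1.62 + 7.25·0.385961) = 13.5801.
At M' = 390: x* = 88.271. Change: 88.271 − 13.5801 = 74.6908.

Δx* = 74.6908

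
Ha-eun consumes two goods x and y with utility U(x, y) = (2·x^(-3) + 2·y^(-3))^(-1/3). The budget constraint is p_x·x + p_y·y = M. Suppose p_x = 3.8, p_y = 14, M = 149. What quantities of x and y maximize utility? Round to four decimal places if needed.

x* = 10.7155, y* = 7.7344

MU_x ∝ 2·x^(-4), MU_y ∝ 2·y^(-4), so MRS = (y/x)^(4) = p_x/p_y.
Hence y/x = (p_x/p_y)^(1/(4)), i.e. raised to the 0.25 power.
Substitute y = (y/x)·x into the budget: x* = M/(p_x + p_y·(y/x)).
Numerically y/x = 0.721795, so x* = 149/(3.8 + 14·0.721795) = 10.7155 and y* = 0.721795·10.7155 = 7.7344.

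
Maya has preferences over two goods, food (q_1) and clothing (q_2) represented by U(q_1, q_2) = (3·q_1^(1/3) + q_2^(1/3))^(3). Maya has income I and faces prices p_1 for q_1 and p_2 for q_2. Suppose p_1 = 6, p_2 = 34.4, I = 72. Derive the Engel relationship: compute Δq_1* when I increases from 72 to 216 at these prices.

With the ratio pinned down, the budget gives q_1* = I/(p_1 + p_2·(q_2/q_1)) and q_2* = (q_2/q_1)·q_1*.
Numerically q_2/q_1 = 0.014019, so q_1* = 72/(6 + 34.4·0.014019) = 11.1073.
At I' = 216: q_1* = 33.3218. Change: 33.3218 − 11.1073 = 22.2145.

Δq_1* = 22.2145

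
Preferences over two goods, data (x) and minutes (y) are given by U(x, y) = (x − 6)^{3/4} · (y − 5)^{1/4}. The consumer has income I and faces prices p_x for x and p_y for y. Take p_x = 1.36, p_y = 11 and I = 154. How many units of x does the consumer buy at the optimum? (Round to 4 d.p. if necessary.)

x* = 56.0956

MRS = 3·(y−5)/(x−6). Tangency with p_x/p_y gives y−5 = (1/3)·(p_x/p_y)·(x−6).
Substituting into the budget: x* = 6 + 0.75·(I − 6·p_x − 5·p_y)/p_x, and y* = 5 + 0.25·(…)/p_y.
Discretionary income = 154 − 6·1.36 − 5·11 = 90.84; x* = 6 + 0.75·90.84/1.36 = 56.0956.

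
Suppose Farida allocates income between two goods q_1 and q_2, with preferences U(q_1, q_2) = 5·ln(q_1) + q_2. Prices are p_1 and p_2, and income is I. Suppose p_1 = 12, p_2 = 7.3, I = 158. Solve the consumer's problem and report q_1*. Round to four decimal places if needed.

q_1* = 3.0417

MU_q_1 = 5/q_1, MU_q_2 = 1. Tangency: 5/q_1 = p_1/p_2.
So q_1*(p_1,p_2) = 5·p_2/p_1, independent of income; and q_2* = (I − 5·p_2)/p_2.
At the given prices: q_1* = 5·7.3/12 = 3.0417.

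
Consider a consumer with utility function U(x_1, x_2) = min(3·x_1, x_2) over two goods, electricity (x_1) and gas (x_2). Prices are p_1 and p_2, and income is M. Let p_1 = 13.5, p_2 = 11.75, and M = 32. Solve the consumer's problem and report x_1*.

x_1* = 0.6564

Leontief preferences: the optimum is at the kink where x_1/1 = x_2/3, i.e. x_2 = 3·x_1.
Budget: p_1·x_1 + p_2·3·x_1 = M, so (p_1 + 3·p_2)·x_1 = M.
Demand: x_1*(p_1,p_2,M) = M/(p_1 + 3·p_2), x_2* = 3·M/(p_1 + 3·p_2).
Here 13.5 + 3·11.75 = 48.75, giving x_1* = 0.6564.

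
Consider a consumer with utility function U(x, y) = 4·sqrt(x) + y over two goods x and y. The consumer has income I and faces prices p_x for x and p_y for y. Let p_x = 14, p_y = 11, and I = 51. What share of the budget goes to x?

Set MRS = p_x/p_y: 2·x^(−1/2) = p_x/p_y.
Solve: √x = 2·p_y/p_x, so x*(p_x,p_y) = (2·p_y/p_x)², and y* = (I − p_x·x*)/p_y.
Plugging in: x* = (2·11/14)² = 2.4694, y* = 1.4935.
Expenditure on x: 14·2.4694 = 34.5714; share = 0.6779.

share on x = 0.6779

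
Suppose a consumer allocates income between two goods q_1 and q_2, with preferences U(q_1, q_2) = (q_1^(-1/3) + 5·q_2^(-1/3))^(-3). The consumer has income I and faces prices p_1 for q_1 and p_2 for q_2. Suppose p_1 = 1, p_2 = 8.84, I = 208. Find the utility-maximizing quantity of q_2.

q_2* = 20.0516

MU_q_1 ∝ q_1^(-4/3), MU_q_2 ∝ 5·q_2^(-4/3), so MRS = (1/5)·(q_2/q_1)^(4/3) = p_1/p_2.
Solve for the ratio: q_2/q_1 = [5·p_1/p_2]^(0.75).
With the ratio pinned down, the budget gives q_1* = I/(p_1 + p_2·(q_2/q_1)) and q_2* = (q_2/q_1)·q_1*.
Numerically q_2/q_1 = 0.652211, so q_1* = 208/(1 + 8.84·0.652211) = 30.744 and q_2* = 0.652211·30.744 = 20.0516.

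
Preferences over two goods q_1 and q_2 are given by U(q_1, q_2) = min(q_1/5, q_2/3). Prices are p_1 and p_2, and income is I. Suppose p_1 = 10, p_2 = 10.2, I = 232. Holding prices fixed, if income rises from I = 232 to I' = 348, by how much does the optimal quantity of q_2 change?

With perfect complements, no substitution: consume in ratio q_1:q_2 = 5:3.
Budget: p_1·q_1 + p_2·(3/5)·q_1 = I, so (5·p_1 + 3·p_2)·q_1 = 5·I.
Demand: q_1*(p_1,p_2,I) = 5·I/(5·p_1 + 3·p_2), q_2* = 3·I/(5·p_1 + 3·p_2).
Here 5·10 + 3·10.2 = 80.6, giving q_2* = 8.6352.
At I' = 348: q_2* = 12.9529. Change: 12.9529 − 8.6352 = 4.3176.

Δq_2* = 4.3176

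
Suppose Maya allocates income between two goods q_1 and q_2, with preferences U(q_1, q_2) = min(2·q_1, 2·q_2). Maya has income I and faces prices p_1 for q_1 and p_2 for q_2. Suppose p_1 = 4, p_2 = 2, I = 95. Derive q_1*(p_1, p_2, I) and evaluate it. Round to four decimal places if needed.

Leontief preferences: the optimum is at the kink where q_1/2 = q_2/2, i.e. q_2 = q_1.
Budget: p_1·q_1 + p_2·q_1 = I, so (2·p_1 + 2·p_2)·q_1 = 2·I.
Demand: q_1*(p_1,p_2,I) = 2·I/(2·p_1 + 2·p_2), q_2* = 2·I/(2·p_1 + 2·p_2).
Here 2·4 + 2·2 = 12, giving q_1* = 15.8333.

q_1* = 15.8333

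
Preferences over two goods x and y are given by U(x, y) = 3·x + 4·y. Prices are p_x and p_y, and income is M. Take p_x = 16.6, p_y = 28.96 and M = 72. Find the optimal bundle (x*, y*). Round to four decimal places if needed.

x gives more utility per dollar, so spend all income on x: x* = M/p_x, y* = 0.
Numerically: x* = 4.3373, y* = 0.

x* = 4.3373, y* = 0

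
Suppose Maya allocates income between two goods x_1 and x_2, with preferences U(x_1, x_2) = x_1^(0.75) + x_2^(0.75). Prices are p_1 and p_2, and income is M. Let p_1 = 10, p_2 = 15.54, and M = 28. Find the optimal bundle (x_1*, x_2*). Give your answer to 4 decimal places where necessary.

x_1* = 2.2109, x_2* = 0.3791

MU_x_1 ∝ x_1^(-0.25), MU_x_2 ∝ x_2^(-0.25), so MRS = (x_2/x_1)^(0.25) = p_1/p_2.
Hence x_2/x_1 = (p_1/p_2)^(1/(0.25)), i.e. raised to the 4 power.
With the ratio pinned down, the budget gives x_1* = M/(p_1 + p_2·(x_2/x_1)) and x_2* = (x_2/x_1)·x_1*.
Numerically x_2/x_1 = 0.171473, so x_1* = 28/(10 + 15.54·0.171473) = 2.2109 and x_2* = 0.171473·2.2109 = 0.3791.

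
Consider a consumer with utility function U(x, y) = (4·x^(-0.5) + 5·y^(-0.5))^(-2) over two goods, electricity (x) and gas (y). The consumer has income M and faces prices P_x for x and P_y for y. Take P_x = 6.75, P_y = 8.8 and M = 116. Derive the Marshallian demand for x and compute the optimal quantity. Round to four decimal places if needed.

MU_x ∝ 4·x^(-1.5), MU_y ∝ 5·y^(-1.5), so MRS = (4/5)·(y/x)^(1.5) = P_x/P_y.
Solve for the ratio: y/x = [(5/4)·P_x/P_y]^(2/3).
With the ratio pinned down, the budget gives x* = M/(P_x + P_y·(y/x)) and y* = (y/x)·x*.
Numerically y/x = 0.972346, so x* = 116/(6.75 + 8.8·0.972346) = 7.5784.

x* = 7.5784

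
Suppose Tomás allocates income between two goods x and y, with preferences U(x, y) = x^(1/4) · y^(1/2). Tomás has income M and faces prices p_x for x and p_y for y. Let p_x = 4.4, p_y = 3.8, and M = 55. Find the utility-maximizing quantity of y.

y* = 9.6491

The MRS is (1/2)·y/x. Set MRS = p_x/p_y.
So 0.25·p_y·y = 0.5·p_x·x; combined with the budget, a share 1/3 of income goes to x.
Demand: x*(p_x,p_y,M) = 1/3·M/p_x and y* = 2/3·M/p_y.
At p_x=4.4, p_y=3.8, M=55: y* = 2/3·55/3.8 = 9.6491.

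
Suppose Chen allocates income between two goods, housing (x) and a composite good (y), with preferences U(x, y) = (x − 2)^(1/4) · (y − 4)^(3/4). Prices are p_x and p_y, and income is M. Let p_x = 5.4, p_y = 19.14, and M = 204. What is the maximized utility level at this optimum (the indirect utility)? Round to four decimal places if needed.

V = 4.7651

This is Cobb-Douglas in (x−2, y−4): tangency gives 0.25·p_y·(y−4) = 0.75·p_x·(x−2).
Substituting into the budget: x* = 2 + 0.25·(M − 2·p_x − 4·p_y)/p_x, and y* = 4 + 0.75·(…)/p_y.
Discretionary income = 204 − 2·5.4 − 4·19.14 = 116.64; x* = 2 + 0.25·116.64/5.4 = 7.4; y* = 4 + 0.75·116.64/19.14 = 8.5705.
Utility at the optimum: U(7.4, 8.5705) = 4.7651.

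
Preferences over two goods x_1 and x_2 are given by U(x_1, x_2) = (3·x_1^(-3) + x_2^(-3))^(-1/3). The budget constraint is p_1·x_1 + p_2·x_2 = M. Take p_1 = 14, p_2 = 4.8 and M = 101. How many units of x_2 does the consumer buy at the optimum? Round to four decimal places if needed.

Substitute x_2 = (x_2/x_1)·x_1 into the budget: x_1* = M/(p_1 + p_2·(x_2/x_1)).
Numerically x_2/x_1 = 0.992982, so x_1* = 101/(14 + 4.8·0.992982) = 5.382 and x_2* = 0.992982·5.382 = 5.3442.

x_2* = 5.3442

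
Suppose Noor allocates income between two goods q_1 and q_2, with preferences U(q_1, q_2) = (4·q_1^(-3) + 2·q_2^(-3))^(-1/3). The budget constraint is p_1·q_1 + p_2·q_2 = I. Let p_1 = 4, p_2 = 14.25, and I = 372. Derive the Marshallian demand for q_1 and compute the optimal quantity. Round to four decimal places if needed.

MRS = MU_q_1/MU_q_2 = 2·(q_2/q_1)^(4). Set equal to p_1/p_2.
Hence q_2/q_1 = ((1/2)·p_1/p_2)^(1/(4)), i.e. raised to the 0.25 power.
Substitute q_2 = (q_2/q_1)·q_1 into the budget: q_1* = I/(p_1 + p_2·(q_2/q_1)).
Numerically q_2/q_1 = 0.612074, so q_1* = 372/(4 + 14.25·0.612074) = 29.2406.

q_1* = 29.2406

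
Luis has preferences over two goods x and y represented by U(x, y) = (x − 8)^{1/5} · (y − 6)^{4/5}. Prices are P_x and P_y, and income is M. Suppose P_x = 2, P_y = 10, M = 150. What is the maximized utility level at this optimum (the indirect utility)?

V = 6.1902

Let x' = x−8, y' = y−6. MRS = (1/4)·y'/x' = P_x/P_y.
Substituting into the budget: x* = 8 + 0.2·(M − 8·P_x − 6·P_y)/P_x, and y* = 6 + 0.8·(…)/P_y.
Discretionary income = 150 − 8·2 − 6·10 = 74; x* = 8 + 0.2·74/2 = 15.4; y* = 6 + 0.8·74/10 = 11.92.
Utility at the optimum: U(15.4, 11.92) = 6.1902.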